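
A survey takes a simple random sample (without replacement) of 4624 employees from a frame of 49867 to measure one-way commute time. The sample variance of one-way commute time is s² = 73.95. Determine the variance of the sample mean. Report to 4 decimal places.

Under SRS without replacement, Var(ȳ) = (1 − f)·s²/n with f = n/N = 4624/49867 = 0.09272665.
Var(ȳ) = (1 − 0.09272665)·73.95/4624 = 0.90727335·0.015992647 = 0.014509702.

0.0145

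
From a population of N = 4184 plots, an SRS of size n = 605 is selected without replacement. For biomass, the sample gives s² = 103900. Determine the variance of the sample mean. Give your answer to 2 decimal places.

146.90

Under SRS without replacement, Var(ȳ) = (1 − f)·s²/n with f = n/N = 605/4184 = 0.14459847.
Var(ȳ) = (1 − 0.14459847)·103900/605 = 0.85540153·171.73554 = 146.90284.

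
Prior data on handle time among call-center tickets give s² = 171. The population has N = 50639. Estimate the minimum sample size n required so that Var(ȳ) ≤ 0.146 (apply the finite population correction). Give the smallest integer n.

Without fpc, n₀ = s²/D = 171/0.146 = 1171.2329.
With fpc, (1 − n/N)·s²/n ≤ D requires n ≥ n₀/(1 + n₀/N) = 1171.2329/(1 + 1171.2329/50639) = 1144.7558.
Rounding up, n = 1145.

1145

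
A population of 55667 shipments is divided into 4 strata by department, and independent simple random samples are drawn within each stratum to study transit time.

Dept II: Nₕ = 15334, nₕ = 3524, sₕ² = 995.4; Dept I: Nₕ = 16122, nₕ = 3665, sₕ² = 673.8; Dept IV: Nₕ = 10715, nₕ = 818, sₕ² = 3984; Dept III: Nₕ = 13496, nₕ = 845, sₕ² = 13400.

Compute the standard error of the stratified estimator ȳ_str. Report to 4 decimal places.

1.0338

Var(ȳ_str) = Σₕ Wₕ²(1 − fₕ)sₕ²/nₕ with Wₕ = Nₕ/N, N = 55667.
Dept II: Wₕ = 0.27545943; term = 0.27545943²·(1 − 0.22981609)·995.4/3524 = 0.016507126.
Dept I: Wₕ = 0.28961503; term = 0.28961503²·(1 − 0.22732912)·673.8/3665 = 0.011914993.
Dept IV: Wₕ = 0.19248388; term = 0.19248388²·(1 − 0.07634158)·3984/818 = 0.16667334.
Dept III: Wₕ = 0.24244166; term = 0.24244166²·(1 − 0.06261114)·13400/845 = 0.87374033.
Sum = 1.0688358.
SE = √(1.0688358) = 1.0338.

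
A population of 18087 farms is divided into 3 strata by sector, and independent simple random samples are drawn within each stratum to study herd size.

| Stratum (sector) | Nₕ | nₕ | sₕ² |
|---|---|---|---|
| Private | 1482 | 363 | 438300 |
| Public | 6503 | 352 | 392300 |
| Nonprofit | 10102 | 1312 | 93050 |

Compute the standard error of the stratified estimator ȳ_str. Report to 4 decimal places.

12.7139

Var(ȳ_str) = Σₕ Wₕ²(1 − fₕ)sₕ²/nₕ with Wₕ = Nₕ/N, N = 18087.
Private: Wₕ = 0.08193730; term = 0.08193730²·(1 − 0.24493927)·438300/363 = 6.1208264.
Public: Wₕ = 0.35954000; term = 0.35954000²·(1 − 0.05412886)·392300/352 = 136.27056.
Nonprofit: Wₕ = 0.55852270; term = 0.55852270²·(1 − 0.12987527)·93050/1312 = 19.250664.
Sum = 161.64205.
SE = √(161.64205) = 12.7139.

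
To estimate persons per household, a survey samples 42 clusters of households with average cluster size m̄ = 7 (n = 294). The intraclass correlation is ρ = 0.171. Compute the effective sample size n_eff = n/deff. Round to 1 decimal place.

145.1

deff = 1 + (7 − 1)·0.171 = 1 + 1.026 = 2.026.
n_eff = 294 / 2.026 = 145.1.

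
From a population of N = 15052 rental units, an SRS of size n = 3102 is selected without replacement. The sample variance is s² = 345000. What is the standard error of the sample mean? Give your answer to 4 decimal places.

Under SRS without replacement, Var(ȳ) = (1 − f)·s²/n with f = n/N = 3102/15052 = 0.20608557.
Var(ȳ) = (1 − 0.20608557)·345000/3102 = 0.79391443·111.21857 = 88.298027.
SE(ȳ) = √(88.298027) = 9.3967.

9.3967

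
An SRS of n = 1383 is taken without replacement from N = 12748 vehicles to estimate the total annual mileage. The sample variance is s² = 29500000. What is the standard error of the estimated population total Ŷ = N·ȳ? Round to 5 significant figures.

1.7579 × 10^6

Var(Ŷ) = N²·Var(ȳ) = N²·(1 − n/N)·s²/n.
f = 1383/12748 = 0.10848761; Var(ȳ) = 0.89151239·29500000/1383 = 19016.353.
Var(Ŷ) = 12748² · 19016.353 = 3.0903761 × 10^12.
SE(Ŷ) = √(3.0903761 × 10^12) = 1.7579 × 10^6.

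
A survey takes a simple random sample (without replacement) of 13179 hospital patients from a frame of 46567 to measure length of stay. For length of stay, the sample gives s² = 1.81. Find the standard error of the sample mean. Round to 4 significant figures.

0.009923

Under SRS without replacement, Var(ȳ) = (1 − f)·s²/n with f = n/N = 13179/46567 = 0.28301157.
Var(ȳ) = (1 − 0.28301157)·1.81/13179 = 0.71698843·1.3733971 × 10^-4 = 9.847098 × 10^-5.
SE(ȳ) = √(9.847098 × 10^-5) = 0.009923.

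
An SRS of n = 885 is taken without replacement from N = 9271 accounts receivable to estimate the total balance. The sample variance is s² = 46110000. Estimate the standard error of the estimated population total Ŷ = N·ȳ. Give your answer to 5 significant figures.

Var(Ŷ) = N²·Var(ȳ) = N²·(1 − n/N)·s²/n.
f = 885/9271 = 0.09545896; Var(ȳ) = 0.90454104·46110000/885 = 47128.121.
Var(Ŷ) = 9271² · 47128.121 = 4.0507299 × 10^12.
SE(Ŷ) = √(4.0507299 × 10^12) = 2.0126 × 10^6.

2.0126 × 10^6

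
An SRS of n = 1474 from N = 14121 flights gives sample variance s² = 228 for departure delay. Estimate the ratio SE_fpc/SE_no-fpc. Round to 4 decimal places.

0.9464

f = n/N = 1474/14121 = 0.10438354.
SE_no-fpc = √(s²/n) = 0.39329523; SE_fpc = √((1−f)s²/n) = 0.37220287.
Ratio = √(1−f) = 0.94637015.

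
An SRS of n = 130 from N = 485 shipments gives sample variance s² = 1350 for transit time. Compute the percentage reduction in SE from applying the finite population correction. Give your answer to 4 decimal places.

14.4454

f = n/N = 130/485 = 0.26804124.
SE_no-fpc = √(s²/n) = 3.2225169; SE_fpc = √((1−f)s²/n) = 2.7570111.
Ratio = √(1−f) = 0.85554589. Reduction = 100·(1 − 0.85554589) = 14.4454%.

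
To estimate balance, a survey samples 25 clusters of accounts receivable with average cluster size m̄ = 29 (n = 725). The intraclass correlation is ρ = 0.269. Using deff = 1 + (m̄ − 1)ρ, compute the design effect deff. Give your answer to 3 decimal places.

deff = 1 + (29 − 1)·0.269 = 1 + 7.532 = 8.532.

8.532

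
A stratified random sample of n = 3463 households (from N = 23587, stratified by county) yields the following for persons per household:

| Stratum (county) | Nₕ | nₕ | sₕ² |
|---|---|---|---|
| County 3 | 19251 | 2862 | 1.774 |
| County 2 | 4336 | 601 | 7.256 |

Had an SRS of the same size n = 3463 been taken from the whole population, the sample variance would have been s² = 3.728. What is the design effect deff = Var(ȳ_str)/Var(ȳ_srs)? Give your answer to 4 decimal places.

0.7654

Var(ȳ_str) = Σ Wₕ²(1−fₕ)sₕ²/nₕ with Wₕ = Nₕ/23587:
  County 3: (19251/23587)²·(1−2862/19251)·1.774/2862 = 3.5151537 × 10^-4
  County 2: (4336/23587)²·(1−601/4336)·7.256/601 = 3.5144492 × 10^-4
  → Var(ȳ_str) = 7.0296029 × 10^-4.
Var(ȳ_srs) = (1 − 3463/23587)·3.728/3463 = 9.1847008 × 10^-4.
deff = (7.0296029 × 10^-4) / (9.1847008 × 10^-4) = 0.7654.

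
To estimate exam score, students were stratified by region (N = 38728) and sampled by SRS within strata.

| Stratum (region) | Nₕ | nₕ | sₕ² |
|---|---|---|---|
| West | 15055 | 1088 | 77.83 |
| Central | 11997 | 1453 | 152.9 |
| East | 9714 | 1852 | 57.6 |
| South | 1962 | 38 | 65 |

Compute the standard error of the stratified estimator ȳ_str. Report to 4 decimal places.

0.1575

Var(ȳ_str) = Σₕ Wₕ²(1 − fₕ)sₕ²/nₕ with Wₕ = Nₕ/N, N = 38728.
West: Wₕ = 0.38873683; term = 0.38873683²·(1 − 0.07226835)·77.83/1088 = 0.010028867.
Central: Wₕ = 0.30977587; term = 0.30977587²·(1 − 0.12111361)·152.9/1453 = 0.0088750291.
East: Wₕ = 0.25082628; term = 0.25082628²·(1 − 0.19065267)·57.6/1852 = 0.001583662.
South: Wₕ = 0.05066102; term = 0.05066102²·(1 − 0.01936799)·65/38 = 0.0043051044.
Sum = 0.024792663.
SE = √(0.024792663) = 0.1575.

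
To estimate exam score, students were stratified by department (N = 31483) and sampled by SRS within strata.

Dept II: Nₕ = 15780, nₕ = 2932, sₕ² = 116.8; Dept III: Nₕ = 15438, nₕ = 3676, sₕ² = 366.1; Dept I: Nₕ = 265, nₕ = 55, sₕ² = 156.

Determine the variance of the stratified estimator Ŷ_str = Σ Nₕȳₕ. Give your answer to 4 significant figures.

Var(Ŷ_str) = Σₕ Nₕ²(1 − fₕ)sₕ²/nₕ.
Dept II: 15780²·(1 − 2932/15780)·116.8/2932 = 8.0764666 × 10^6.
Dept III: 15438²·(1 − 3676/15438)·366.1/3676 = 1.8084081 × 10^7.
Dept I: 265²·(1 − 55/265)·156/55 = 157843.64.
Sum = 2.6318391 × 10^7.

2.632 × 10^7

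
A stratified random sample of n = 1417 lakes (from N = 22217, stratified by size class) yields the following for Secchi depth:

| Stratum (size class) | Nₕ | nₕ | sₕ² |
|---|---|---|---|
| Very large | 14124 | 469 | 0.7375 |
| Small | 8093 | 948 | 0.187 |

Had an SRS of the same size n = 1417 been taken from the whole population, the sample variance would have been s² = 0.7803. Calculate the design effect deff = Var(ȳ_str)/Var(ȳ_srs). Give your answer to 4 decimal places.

1.2366

Var(ȳ_str) = Σ Wₕ²(1−fₕ)sₕ²/nₕ with Wₕ = Nₕ/22217:
  Very large: (14124/22217)²·(1−469/14124)·0.7375/469 = 6.1442343 × 10^-4
  Small: (8093/22217)²·(1−948/8093)·0.187/948 = 2.3108631 × 10^-5
  → Var(ȳ_str) = 6.3753206 × 10^-4.
Var(ȳ_srs) = (1 − 1417/22217)·0.7803/1417 = 5.1554868 × 10^-4.
deff = (6.3753206 × 10^-4) / (5.1554868 × 10^-4) = 1.2366.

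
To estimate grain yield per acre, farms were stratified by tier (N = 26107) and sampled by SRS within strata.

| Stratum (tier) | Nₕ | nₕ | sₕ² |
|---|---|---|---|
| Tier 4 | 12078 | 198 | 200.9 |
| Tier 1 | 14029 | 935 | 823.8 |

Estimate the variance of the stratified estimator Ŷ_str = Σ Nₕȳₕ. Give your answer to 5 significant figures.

3.0744 × 10^8

Var(Ŷ_str) = Σₕ Nₕ²(1 − fₕ)sₕ²/nₕ.
Tier 4: 12078²·(1 − 198/12078)·200.9/198 = 1.4558821 × 10^8.
Tier 1: 14029²·(1 − 935/14029)·823.8/935 = 1.618487 × 10^8.
Sum = 3.0743691 × 10^8.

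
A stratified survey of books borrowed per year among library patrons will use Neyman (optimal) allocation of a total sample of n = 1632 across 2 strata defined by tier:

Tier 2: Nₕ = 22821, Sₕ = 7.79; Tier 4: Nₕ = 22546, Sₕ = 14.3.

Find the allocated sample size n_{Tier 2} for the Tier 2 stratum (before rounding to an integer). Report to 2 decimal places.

Neyman allocation: nₕ = n·NₕSₕ / Σⱼ NⱼSⱼ.
Σ NⱼSⱼ = 22821·7.79 + 22546·14.3 = 500183.39.
n_{Tier 2} = 1632·22821·7.79 / 500183.39 = 580.05.

580.05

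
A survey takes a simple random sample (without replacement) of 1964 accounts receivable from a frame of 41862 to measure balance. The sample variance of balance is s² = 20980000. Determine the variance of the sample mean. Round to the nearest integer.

Under SRS without replacement, Var(ȳ) = (1 − f)·s²/n with f = n/N = 1964/41862 = 0.04691606.
Var(ȳ) = (1 − 0.04691606)·20980000/1964 = 0.95308394·10682.281 = 10181.111.

10181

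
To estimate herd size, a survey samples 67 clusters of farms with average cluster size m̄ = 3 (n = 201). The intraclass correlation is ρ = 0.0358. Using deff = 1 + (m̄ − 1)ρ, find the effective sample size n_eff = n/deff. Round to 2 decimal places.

187.57

deff = 1 + (3 − 1)·0.0358 = 1 + 0.0716 = 1.0716.
n_eff = 201 / 1.0716 = 187.57.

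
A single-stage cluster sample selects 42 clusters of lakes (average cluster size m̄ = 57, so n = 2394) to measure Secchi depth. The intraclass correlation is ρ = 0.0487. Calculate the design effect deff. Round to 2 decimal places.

deff = 1 + (57 − 1)·0.0487 = 1 + 2.7272 = 3.7272.

3.73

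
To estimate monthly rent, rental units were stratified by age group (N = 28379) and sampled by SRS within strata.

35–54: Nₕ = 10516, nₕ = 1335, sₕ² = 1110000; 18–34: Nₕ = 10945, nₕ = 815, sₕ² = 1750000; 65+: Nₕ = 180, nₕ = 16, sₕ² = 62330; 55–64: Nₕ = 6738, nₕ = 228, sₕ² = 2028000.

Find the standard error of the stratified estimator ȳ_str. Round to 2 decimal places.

29.66

Var(ȳ_str) = Σₕ Wₕ²(1 − fₕ)sₕ²/nₕ with Wₕ = Nₕ/N, N = 28379.
35–54: Wₕ = 0.37055569; term = 0.37055569²·(1 − 0.12694941)·1110000/1335 = 99.675426.
18–34: Wₕ = 0.38567250; term = 0.38567250²·(1 − 0.07446323)·1750000/815 = 295.6048.
65+: Wₕ = 0.00634272; term = 0.00634272²·(1 − 0.08888889)·62330/16 = 0.1427905.
55–64: Wₕ = 0.23742908; term = 0.23742908²·(1 − 0.03383793)·2028000/228 = 484.45219.
Sum = 879.87521.
SE = √(879.87521) = 29.66.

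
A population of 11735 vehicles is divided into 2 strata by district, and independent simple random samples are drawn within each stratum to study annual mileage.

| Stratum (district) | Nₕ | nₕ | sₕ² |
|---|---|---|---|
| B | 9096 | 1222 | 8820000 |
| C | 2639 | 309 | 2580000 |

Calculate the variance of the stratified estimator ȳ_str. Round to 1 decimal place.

4126.7

Var(ȳ_str) = Σₕ Wₕ²(1 − fₕ)sₕ²/nₕ with Wₕ = Nₕ/N, N = 11735.
B: Wₕ = 0.77511717; term = 0.77511717²·(1 − 0.13434477)·8820000/1222 = 3753.8512.
C: Wₕ = 0.22488283; term = 0.22488283²·(1 − 0.11708981)·2580000/309 = 372.8124.
Sum = 4126.6636.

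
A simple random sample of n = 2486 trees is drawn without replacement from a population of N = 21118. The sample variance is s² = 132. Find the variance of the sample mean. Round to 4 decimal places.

0.0468

Under SRS without replacement, Var(ȳ) = (1 − f)·s²/n with f = n/N = 2486/21118 = 0.11771948.
Var(ȳ) = (1 − 0.11771948)·132/2486 = 0.88228052·0.053097345 = 0.046846753.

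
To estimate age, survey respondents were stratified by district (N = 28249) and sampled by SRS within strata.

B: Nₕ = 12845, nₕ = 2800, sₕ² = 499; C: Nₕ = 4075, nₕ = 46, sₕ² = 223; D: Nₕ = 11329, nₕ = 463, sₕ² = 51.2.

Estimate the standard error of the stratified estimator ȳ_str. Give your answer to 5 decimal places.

0.38159

Var(ȳ_str) = Σₕ Wₕ²(1 − fₕ)sₕ²/nₕ with Wₕ = Nₕ/N, N = 28249.
B: Wₕ = 0.45470636; term = 0.45470636²·(1 − 0.21798365)·499/2800 = 0.028815118.
C: Wₕ = 0.14425289; term = 0.14425289²·(1 − 0.01128834)·223/46 = 0.099739171.
D: Wₕ = 0.40104074; term = 0.40104074²·(1 − 0.04086857)·51.2/463 = 0.017058628.
Sum = 0.14561292.
SE = √(0.14561292) = 0.38159.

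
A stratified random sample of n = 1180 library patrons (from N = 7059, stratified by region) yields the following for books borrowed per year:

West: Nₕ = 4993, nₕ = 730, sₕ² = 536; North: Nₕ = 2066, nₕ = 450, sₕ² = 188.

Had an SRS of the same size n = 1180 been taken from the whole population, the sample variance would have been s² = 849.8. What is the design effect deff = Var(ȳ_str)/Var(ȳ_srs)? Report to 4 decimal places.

Var(ȳ_str) = Σ Wₕ²(1−fₕ)sₕ²/nₕ with Wₕ = Nₕ/7059:
  West: (4993/7059)²·(1−730/4993)·536/730 = 0.31364074
  North: (2066/7059)²·(1−450/2066)·188/450 = 0.027991788
  → Var(ȳ_str) = 0.34163253.
Var(ȳ_srs) = (1 − 1180/7059)·849.8/1180 = 0.59978417.
deff = 0.34163253 / 0.59978417 = 0.5696.

0.5696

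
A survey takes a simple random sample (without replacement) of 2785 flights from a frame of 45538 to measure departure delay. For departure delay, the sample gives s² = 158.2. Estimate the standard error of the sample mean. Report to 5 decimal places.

Under SRS without replacement, Var(ȳ) = (1 − f)·s²/n with f = n/N = 2785/45538 = 0.06115771.
Var(ȳ) = (1 − 0.06115771)·158.2/2785 = 0.93884229·0.056804309 = 0.053330287.
SE(ȳ) = √(0.053330287) = 0.23093.

0.23093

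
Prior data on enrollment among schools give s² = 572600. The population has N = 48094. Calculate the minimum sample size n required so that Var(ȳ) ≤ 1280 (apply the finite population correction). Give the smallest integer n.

444

Without fpc, n₀ = s²/D = 572600/1280 = 447.3438.
With fpc, (1 − n/N)·s²/n ≤ D requires n ≥ n₀/(1 + n₀/N) = 447.3438/(1 + 447.3438/48094) = 443.2212.
Rounding up, n = 444.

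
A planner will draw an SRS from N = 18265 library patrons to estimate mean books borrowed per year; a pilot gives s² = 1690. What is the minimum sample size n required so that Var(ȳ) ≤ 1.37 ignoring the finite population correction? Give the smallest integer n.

1234

Without fpc, n₀ = s²/D = 1690/1.37 = 1233.5766.
Rounding up, n = 1234.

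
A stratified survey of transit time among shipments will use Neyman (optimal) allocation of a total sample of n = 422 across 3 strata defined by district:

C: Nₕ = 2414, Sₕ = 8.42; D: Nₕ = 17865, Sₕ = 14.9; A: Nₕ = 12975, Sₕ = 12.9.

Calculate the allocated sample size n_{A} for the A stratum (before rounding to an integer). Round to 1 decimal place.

Neyman allocation: nₕ = n·NₕSₕ / Σⱼ NⱼSⱼ.
Σ NⱼSⱼ = 2414·8.42 + 17865·14.9 + 12975·12.9 = 453891.88.
n_{A} = 422·12975·12.9 / 453891.88 = 155.6.

155.6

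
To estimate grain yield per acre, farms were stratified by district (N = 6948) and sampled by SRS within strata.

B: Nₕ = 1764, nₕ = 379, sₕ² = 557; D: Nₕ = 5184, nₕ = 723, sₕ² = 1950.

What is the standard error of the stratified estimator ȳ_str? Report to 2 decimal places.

1.17

Var(ȳ_str) = Σₕ Wₕ²(1 − fₕ)sₕ²/nₕ with Wₕ = Nₕ/N, N = 6948.
B: Wₕ = 0.25388601; term = 0.25388601²·(1 − 0.21485261)·557/379 = 0.074378038.
D: Wₕ = 0.74611399; term = 0.74611399²·(1 − 0.13946759)·1950/723 = 1.2920339.
Sum = 1.3664119.
SE = √(1.3664119) = 1.17.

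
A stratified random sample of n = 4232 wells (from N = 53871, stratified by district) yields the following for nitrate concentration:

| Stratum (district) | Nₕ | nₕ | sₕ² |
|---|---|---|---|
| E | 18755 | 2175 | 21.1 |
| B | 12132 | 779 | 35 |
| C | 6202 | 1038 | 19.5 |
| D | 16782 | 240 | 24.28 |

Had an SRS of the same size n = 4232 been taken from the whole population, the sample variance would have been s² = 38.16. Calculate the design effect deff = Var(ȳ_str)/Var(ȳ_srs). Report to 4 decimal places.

1.5714

Var(ȳ_str) = Σ Wₕ²(1−fₕ)sₕ²/nₕ with Wₕ = Nₕ/53871:
  E: (18755/53871)²·(1−2175/18755)·21.1/2175 = 0.0010394766
  B: (12132/53871)²·(1−779/12132)·35/779 = 0.0021323748
  C: (6202/53871)²·(1−1038/6202)·19.5/1038 = 2.073219 × 10^-4
  D: (16782/53871)²·(1−240/16782)·24.28/240 = 0.0096774091
  → Var(ȳ_str) = 0.013056582.
Var(ȳ_srs) = (1 − 4232/53871)·38.16/4232 = 0.0083086544.
deff = 0.013056582 / 0.0083086544 = 1.5714.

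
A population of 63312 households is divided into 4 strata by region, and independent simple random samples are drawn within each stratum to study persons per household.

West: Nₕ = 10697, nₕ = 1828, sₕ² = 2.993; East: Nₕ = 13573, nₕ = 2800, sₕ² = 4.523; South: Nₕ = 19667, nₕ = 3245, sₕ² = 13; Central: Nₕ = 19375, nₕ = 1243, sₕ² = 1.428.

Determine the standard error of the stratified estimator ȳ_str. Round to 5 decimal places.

0.02283

Var(ȳ_str) = Σₕ Wₕ²(1 − fₕ)sₕ²/nₕ with Wₕ = Nₕ/N, N = 63312.
West: Wₕ = 0.16895691; term = 0.16895691²·(1 − 0.17088903)·2.993/1828 = 3.8752088 × 10^-5.
East: Wₕ = 0.21438274; term = 0.21438274²·(1 − 0.20629190)·4.523/2800 = 5.8926277 × 10^-5.
South: Wₕ = 0.31063621; term = 0.31063621²·(1 − 0.16499720)·13/3245 = 3.227905 × 10^-4.
Central: Wₕ = 0.30602413; term = 0.30602413²·(1 − 0.06415484)·1.428/1243 = 1.0068678 × 10^-4.
Sum = 5.2115565 × 10^-4.
SE = √(5.2115565 × 10^-4) = 0.02283.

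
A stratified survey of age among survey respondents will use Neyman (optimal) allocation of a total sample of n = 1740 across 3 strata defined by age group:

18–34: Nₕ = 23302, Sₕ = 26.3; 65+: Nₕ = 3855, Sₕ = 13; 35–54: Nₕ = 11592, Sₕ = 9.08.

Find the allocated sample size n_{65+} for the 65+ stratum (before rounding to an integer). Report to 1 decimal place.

Neyman allocation: nₕ = n·NₕSₕ / Σⱼ NⱼSⱼ.
Σ NⱼSⱼ = 23302·26.3 + 3855·13 + 11592·9.08 = 768212.96.
n_{65+} = 1740·3855·13 / 768212.96 = 113.5.

113.5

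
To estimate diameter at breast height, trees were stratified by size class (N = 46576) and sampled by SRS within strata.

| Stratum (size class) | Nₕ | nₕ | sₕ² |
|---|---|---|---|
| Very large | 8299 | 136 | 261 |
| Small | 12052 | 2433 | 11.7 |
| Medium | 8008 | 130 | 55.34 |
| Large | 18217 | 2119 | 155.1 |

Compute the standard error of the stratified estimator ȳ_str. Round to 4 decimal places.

0.2872

Var(ȳ_str) = Σₕ Wₕ²(1 − fₕ)sₕ²/nₕ with Wₕ = Nₕ/N, N = 46576.
Very large: Wₕ = 0.17818190; term = 0.17818190²·(1 − 0.01638752)·261/136 = 0.059931174.
Small: Wₕ = 0.25875988; term = 0.25875988²·(1 − 0.20187521)·11.7/2433 = 2.5698538 × 10^-4.
Medium: Wₕ = 0.17193404; term = 0.17193404²·(1 − 0.01623377)·55.34/130 = 0.012379738.
Large: Wₕ = 0.39112418; term = 0.39112418²·(1 − 0.11631992)·155.1/2119 = 0.0098947596.
Sum = 0.082462657.
SE = √(0.082462657) = 0.2872.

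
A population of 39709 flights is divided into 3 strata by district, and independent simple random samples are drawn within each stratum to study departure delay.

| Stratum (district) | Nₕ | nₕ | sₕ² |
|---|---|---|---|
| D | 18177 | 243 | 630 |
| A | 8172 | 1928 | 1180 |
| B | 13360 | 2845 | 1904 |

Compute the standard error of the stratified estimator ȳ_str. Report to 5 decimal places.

Var(ȳ_str) = Σₕ Wₕ²(1 − fₕ)sₕ²/nₕ with Wₕ = Nₕ/N, N = 39709.
D: Wₕ = 0.45775517; term = 0.45775517²·(1 − 0.01336854)·630/243 = 0.53598884.
A: Wₕ = 0.20579717; term = 0.20579717²·(1 − 0.23592756)·1180/1928 = 0.019805615.
B: Wₕ = 0.33644766; term = 0.33644766²·(1 − 0.21294910)·1904/2845 = 0.059624192.
Sum = 0.61541865.
SE = √(0.61541865) = 0.78449.

0.78449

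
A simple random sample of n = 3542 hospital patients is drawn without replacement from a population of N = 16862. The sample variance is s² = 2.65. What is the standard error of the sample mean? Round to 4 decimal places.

Under SRS without replacement, Var(ȳ) = (1 − f)·s²/n with f = n/N = 3542/16862 = 0.21005812.
Var(ȳ) = (1 − 0.21005812)·2.65/3542 = 0.78994188·7.4816488 × 10^-4 = 5.9100677 × 10^-4.
SE(ȳ) = √(5.9100677 × 10^-4) = 0.0243.

0.0243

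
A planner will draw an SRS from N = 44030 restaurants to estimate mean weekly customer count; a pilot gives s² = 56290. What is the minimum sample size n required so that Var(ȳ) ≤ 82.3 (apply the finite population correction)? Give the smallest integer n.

674

Without fpc, n₀ = s²/D = 56290/82.3 = 683.9611.
With fpc, (1 − n/N)·s²/n ≤ D requires n ≥ n₀/(1 + n₀/N) = 683.9611/(1 + 683.9611/44030) = 673.4990.
Rounding up, n = 674.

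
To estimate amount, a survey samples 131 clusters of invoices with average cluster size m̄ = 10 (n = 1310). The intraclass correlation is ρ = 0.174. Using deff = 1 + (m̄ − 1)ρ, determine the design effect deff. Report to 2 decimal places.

2.57

deff = 1 + (10 − 1)·0.174 = 1 + 1.566 = 2.566.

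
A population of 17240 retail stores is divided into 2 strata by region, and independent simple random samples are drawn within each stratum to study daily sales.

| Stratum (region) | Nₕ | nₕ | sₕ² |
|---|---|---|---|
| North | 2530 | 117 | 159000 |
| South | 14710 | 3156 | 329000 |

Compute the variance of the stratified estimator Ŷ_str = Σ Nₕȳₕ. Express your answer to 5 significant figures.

Var(Ŷ_str) = Σₕ Nₕ²(1 − fₕ)sₕ²/nₕ.
North: 2530²·(1 − 117/2530)·159000/117 = 8.296389 × 10^9.
South: 14710²·(1 − 3156/14710)·329000/3156 = 1.7717561 × 10^10.
Sum = 2.601395 × 10^10.

2.6014 × 10^10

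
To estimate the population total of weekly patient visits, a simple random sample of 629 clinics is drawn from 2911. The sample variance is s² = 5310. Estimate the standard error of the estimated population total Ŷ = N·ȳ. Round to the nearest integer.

7489

Var(Ŷ) = N²·Var(ȳ) = N²·(1 − n/N)·s²/n.
f = 629/2911 = 0.21607695; Var(ȳ) = 0.78392305·5310/629 = 6.617856.
Var(Ŷ) = 2911² · 6.617856 = 5.6079189 × 10^7.
SE(Ŷ) = √(5.6079189 × 10^7) = 7489.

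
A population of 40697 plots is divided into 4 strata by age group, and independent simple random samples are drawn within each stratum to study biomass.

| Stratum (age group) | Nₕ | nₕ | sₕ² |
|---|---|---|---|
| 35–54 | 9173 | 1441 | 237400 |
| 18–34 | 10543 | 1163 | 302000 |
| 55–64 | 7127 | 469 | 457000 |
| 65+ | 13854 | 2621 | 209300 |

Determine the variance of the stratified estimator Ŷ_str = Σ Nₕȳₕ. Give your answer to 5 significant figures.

Var(Ŷ_str) = Σₕ Nₕ²(1 − fₕ)sₕ²/nₕ.
35–54: 9173²·(1 − 1441/9173)·237400/1441 = 1.1684765 × 10^10.
18–34: 10543²·(1 − 1163/10543)·302000/1163 = 2.5679956 × 10^10.
55–64: 7127²·(1 − 469/7127)·457000/469 = 4.6237453 × 10^10.
65+: 13854²·(1 − 2621/13854)·209300/2621 = 1.2427196 × 10^10.
Sum = 9.602937 × 10^10.

9.6029 × 10^10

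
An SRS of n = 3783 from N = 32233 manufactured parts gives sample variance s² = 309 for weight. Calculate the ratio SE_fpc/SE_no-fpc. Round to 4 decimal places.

f = n/N = 3783/32233 = 0.11736419.
SE_no-fpc = √(s²/n) = 0.28579924; SE_fpc = √((1−f)s²/n) = 0.26850467.
Ratio = √(1−f) = 0.93948699.

0.9395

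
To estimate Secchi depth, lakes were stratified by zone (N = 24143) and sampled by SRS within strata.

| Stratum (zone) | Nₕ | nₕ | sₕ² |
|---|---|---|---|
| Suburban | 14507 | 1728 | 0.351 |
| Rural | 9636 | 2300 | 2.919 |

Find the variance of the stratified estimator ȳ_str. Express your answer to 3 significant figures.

2.19 × 10^-4

Var(ȳ_str) = Σₕ Wₕ²(1 − fₕ)sₕ²/nₕ with Wₕ = Nₕ/N, N = 24143.
Suburban: Wₕ = 0.60087810; term = 0.60087810²·(1 − 0.11911491)·0.351/1728 = 6.4603402 × 10^-5.
Rural: Wₕ = 0.39912190; term = 0.39912190²·(1 − 0.23868825)·2.919/2300 = 1.5391463 × 10^-4.
Sum = 2.1851803 × 10^-4.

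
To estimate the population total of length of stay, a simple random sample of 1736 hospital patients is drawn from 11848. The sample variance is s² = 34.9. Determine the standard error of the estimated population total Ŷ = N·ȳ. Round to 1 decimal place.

Var(Ŷ) = N²·Var(ȳ) = N²·(1 − n/N)·s²/n.
f = 1736/11848 = 0.14652262; Var(ȳ) = 0.85347738·34.9/1736 = 0.017158042.
Var(Ŷ) = 11848² · 0.017158042 = 2.4085619 × 10^6.
SE(Ŷ) = √(2.4085619 × 10^6) = 1552.0.

1552.0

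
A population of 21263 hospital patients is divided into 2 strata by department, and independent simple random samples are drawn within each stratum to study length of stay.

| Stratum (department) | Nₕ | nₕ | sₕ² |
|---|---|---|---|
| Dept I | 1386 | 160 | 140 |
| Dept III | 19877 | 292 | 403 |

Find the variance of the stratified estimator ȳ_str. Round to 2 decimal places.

1.19

Var(ȳ_str) = Σₕ Wₕ²(1 − fₕ)sₕ²/nₕ with Wₕ = Nₕ/N, N = 21263.
Dept I: Wₕ = 0.06518365; term = 0.06518365²·(1 − 0.11544012)·140/160 = 0.0032886123.
Dept III: Wₕ = 0.93481635; term = 0.93481635²·(1 − 0.01469035)·403/292 = 1.1883586.
Sum = 1.1916472.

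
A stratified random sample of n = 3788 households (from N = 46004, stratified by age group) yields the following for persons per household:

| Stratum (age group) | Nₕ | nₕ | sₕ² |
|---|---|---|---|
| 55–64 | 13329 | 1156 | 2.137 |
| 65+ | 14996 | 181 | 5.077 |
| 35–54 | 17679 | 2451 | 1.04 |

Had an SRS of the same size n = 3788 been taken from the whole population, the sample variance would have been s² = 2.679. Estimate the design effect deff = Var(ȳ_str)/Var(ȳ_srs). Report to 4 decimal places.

4.8386

Var(ȳ_str) = Σ Wₕ²(1−fₕ)sₕ²/nₕ with Wₕ = Nₕ/46004:
  55–64: (13329/46004)²·(1−1156/13329)·2.137/1156 = 1.4172638 × 10^-4
  65+: (14996/46004)²·(1−181/14996)·5.077/181 = 0.0029445199
  35–54: (17679/46004)²·(1−2451/17679)·1.04/2451 = 5.3975839 × 10^-5
  → Var(ȳ_str) = 0.0031402221.
Var(ȳ_srs) = (1 − 3788/46004)·2.679/3788 = 6.489993 × 10^-4.
deff = 0.0031402221 / (6.489993 × 10^-4) = 4.8386.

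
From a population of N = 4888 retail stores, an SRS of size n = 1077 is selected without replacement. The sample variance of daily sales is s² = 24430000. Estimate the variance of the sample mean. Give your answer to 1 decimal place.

Under SRS without replacement, Var(ȳ) = (1 − f)·s²/n with f = n/N = 1077/4888 = 0.22033552.
Var(ȳ) = (1 − 0.22033552)·24430000/1077 = 0.77966448·22683.38 = 17685.426.

17685.4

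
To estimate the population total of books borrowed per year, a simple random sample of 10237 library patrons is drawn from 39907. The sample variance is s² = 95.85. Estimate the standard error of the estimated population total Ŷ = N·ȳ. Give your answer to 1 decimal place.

Var(Ŷ) = N²·Var(ȳ) = N²·(1 − n/N)·s²/n.
f = 10237/39907 = 0.25652141; Var(ȳ) = 0.74347859·95.85/10237 = 0.0069612604.
Var(Ŷ) = 39907² · 0.0069612604 = 1.1086285 × 10^7.
SE(Ŷ) = √(1.1086285 × 10^7) = 3329.6.

3329.6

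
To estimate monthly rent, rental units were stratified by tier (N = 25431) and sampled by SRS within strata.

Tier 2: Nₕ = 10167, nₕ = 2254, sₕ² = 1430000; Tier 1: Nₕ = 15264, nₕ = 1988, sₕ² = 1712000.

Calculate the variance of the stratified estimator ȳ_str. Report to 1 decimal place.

348.8

Var(ȳ_str) = Σₕ Wₕ²(1 − fₕ)sₕ²/nₕ with Wₕ = Nₕ/N, N = 25431.
Tier 2: Wₕ = 0.39978766; term = 0.39978766²·(1 − 0.22169765)·1430000/2254 = 78.920393.
Tier 1: Wₕ = 0.60021234; term = 0.60021234²·(1 − 0.13024109)·1712000/1988 = 269.83365.
Sum = 348.75404.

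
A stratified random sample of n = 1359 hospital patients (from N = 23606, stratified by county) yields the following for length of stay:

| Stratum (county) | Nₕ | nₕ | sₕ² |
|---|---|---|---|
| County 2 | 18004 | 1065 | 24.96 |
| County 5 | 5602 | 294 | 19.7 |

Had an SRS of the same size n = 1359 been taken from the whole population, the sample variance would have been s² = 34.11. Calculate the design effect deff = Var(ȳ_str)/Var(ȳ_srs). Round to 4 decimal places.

0.6934

Var(ȳ_str) = Σ Wₕ²(1−fₕ)sₕ²/nₕ with Wₕ = Nₕ/23606:
  County 2: (18004/23606)²·(1−1065/18004)·24.96/1065 = 0.012826464
  County 5: (5602/23606)²·(1−294/5602)·19.7/294 = 0.0035755933
  → Var(ȳ_str) = 0.016402057.
Var(ȳ_srs) = (1 − 1359/23606)·34.11/1359 = 0.023654366.
deff = 0.016402057 / 0.023654366 = 0.6934.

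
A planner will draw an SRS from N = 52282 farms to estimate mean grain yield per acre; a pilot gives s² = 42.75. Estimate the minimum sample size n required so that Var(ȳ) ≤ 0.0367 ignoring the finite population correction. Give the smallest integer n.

1165

Without fpc, n₀ = s²/D = 42.75/0.0367 = 1164.8501.
Rounding up, n = 1165.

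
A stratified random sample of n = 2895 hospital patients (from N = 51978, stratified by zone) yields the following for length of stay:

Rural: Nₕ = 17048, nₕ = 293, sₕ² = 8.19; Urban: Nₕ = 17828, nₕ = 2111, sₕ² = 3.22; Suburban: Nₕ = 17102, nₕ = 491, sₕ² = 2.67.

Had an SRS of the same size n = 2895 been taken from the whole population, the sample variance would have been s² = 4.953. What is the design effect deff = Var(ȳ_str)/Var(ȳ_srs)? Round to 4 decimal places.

Var(ȳ_str) = Σ Wₕ²(1−fₕ)sₕ²/nₕ with Wₕ = Nₕ/51978:
  Rural: (17048/51978)²·(1−293/17048)·8.19/293 = 0.0029552554
  Urban: (17828/51978)²·(1−2111/17828)·3.22/2111 = 1.5819793 × 10^-4
  Suburban: (17102/51978)²·(1−491/17102)·2.67/491 = 5.7178574 × 10^-4
  → Var(ȳ_str) = 0.0036852391.
Var(ȳ_srs) = (1 − 2895/51978)·4.953/2895 = 0.0016155905.
deff = 0.0036852391 / 0.0016155905 = 2.2810.

2.2810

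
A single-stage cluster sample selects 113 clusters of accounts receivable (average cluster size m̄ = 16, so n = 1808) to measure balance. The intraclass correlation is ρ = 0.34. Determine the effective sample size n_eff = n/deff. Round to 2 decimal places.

deff = 1 + (16 − 1)·0.34 = 1 + 5.1 = 6.1.
n_eff = 1808 / 6.1 = 296.39.

296.39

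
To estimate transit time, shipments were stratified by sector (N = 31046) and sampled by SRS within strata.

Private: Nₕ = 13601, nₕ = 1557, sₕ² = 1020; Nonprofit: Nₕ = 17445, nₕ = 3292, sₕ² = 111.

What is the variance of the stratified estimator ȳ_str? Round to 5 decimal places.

0.11997

Var(ȳ_str) = Σₕ Wₕ²(1 − fₕ)sₕ²/nₕ with Wₕ = Nₕ/N, N = 31046.
Private: Wₕ = 0.43809186; term = 0.43809186²·(1 − 0.11447688)·1020/1557 = 0.1113376.
Nonprofit: Wₕ = 0.56190814; term = 0.56190814²·(1 − 0.18870737)·111/3292 = 0.0086371672.
Sum = 0.11997477.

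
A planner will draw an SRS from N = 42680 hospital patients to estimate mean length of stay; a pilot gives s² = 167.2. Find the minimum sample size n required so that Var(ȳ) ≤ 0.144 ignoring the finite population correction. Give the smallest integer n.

1162

Without fpc, n₀ = s²/D = 167.2/0.144 = 1161.1111.
Rounding up, n = 1162.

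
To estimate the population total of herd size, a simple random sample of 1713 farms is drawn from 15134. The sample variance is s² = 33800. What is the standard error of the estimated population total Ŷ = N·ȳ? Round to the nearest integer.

Var(Ŷ) = N²·Var(ȳ) = N²·(1 − n/N)·s²/n.
f = 1713/15134 = 0.11318885; Var(ȳ) = 0.88681115·33800/1713 = 17.498083.
Var(Ŷ) = 15134² · 17.498083 = 4.0077252 × 10^9.
SE(Ŷ) = √(4.0077252 × 10^9) = 63307.

63307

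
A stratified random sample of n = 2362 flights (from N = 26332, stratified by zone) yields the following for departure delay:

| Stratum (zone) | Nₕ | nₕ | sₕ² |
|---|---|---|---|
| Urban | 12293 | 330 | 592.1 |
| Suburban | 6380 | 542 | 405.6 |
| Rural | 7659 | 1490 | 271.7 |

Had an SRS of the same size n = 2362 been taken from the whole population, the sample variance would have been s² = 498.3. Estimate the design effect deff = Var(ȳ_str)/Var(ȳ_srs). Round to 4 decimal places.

Var(ȳ_str) = Σ Wₕ²(1−fₕ)sₕ²/nₕ with Wₕ = Nₕ/26332:
  Urban: (12293/26332)²·(1−330/12293)·592.1/330 = 0.38054973
  Suburban: (6380/26332)²·(1−542/6380)·405.6/542 = 0.040199045
  Rural: (7659/26332)²·(1−1490/7659)·271.7/1490 = 0.012425747
  → Var(ȳ_str) = 0.43317452.
Var(ȳ_srs) = (1 − 2362/26332)·498.3/2362 = 0.19204154.
deff = 0.43317452 / 0.19204154 = 2.2556.

2.2556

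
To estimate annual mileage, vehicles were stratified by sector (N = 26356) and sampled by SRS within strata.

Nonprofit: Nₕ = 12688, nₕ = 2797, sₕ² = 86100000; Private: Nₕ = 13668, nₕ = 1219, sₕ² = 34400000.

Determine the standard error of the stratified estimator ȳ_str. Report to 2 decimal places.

111.69

Var(ȳ_str) = Σₕ Wₕ²(1 − fₕ)sₕ²/nₕ with Wₕ = Nₕ/N, N = 26356.
Nonprofit: Wₕ = 0.48140841; term = 0.48140841²·(1 − 0.22044451)·86100000/2797 = 5561.4119.
Private: Wₕ = 0.51859159; term = 0.51859159²·(1 − 0.08918642)·34400000/1219 = 6912.5005.
Sum = 12473.912.
SE = √(12473.912) = 111.69.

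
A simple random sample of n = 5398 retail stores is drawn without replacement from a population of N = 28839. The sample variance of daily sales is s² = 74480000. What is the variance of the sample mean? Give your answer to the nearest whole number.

11215

Under SRS without replacement, Var(ȳ) = (1 − f)·s²/n with f = n/N = 5398/28839 = 0.18717709.
Var(ȳ) = (1 − 0.18717709)·74480000/5398 = 0.81282291·13797.703 = 11215.089.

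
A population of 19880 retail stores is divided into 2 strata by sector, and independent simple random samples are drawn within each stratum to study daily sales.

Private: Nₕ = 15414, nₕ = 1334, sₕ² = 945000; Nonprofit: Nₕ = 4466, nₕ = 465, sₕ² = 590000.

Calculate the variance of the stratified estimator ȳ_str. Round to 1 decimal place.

446.4

Var(ȳ_str) = Σₕ Wₕ²(1 − fₕ)sₕ²/nₕ with Wₕ = Nₕ/N, N = 19880.
Private: Wₕ = 0.77535211; term = 0.77535211²·(1 − 0.08654470)·945000/1334 = 389.01041.
Nonprofit: Wₕ = 0.22464789; term = 0.22464789²·(1 − 0.10412002)·590000/465 = 57.365868.
Sum = 446.37628.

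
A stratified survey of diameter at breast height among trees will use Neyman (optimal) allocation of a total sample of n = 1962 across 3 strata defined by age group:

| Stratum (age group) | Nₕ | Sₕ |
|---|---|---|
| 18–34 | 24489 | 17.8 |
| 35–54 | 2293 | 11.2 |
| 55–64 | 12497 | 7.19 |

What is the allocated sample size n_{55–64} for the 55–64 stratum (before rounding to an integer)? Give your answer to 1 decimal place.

319.7

Neyman allocation: nₕ = n·NₕSₕ / Σⱼ NⱼSⱼ.
Σ NⱼSⱼ = 24489·17.8 + 2293·11.2 + 12497·7.19 = 551439.23.
n_{55–64} = 1962·12497·7.19 / 551439.23 = 319.7.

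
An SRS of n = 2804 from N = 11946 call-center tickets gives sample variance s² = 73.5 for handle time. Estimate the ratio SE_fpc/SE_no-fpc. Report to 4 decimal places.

f = n/N = 2804/11946 = 0.23472292.
SE_no-fpc = √(s²/n) = 0.16190291; SE_fpc = √((1−f)s²/n) = 0.14163286.
Ratio = √(1−f) = 0.87480117.

0.8748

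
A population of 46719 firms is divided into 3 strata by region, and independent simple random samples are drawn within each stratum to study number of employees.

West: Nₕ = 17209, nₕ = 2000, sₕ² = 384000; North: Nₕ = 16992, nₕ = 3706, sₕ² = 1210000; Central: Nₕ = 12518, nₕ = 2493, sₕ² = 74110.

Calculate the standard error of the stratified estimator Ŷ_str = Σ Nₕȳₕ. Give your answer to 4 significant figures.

Var(Ŷ_str) = Σₕ Nₕ²(1 − fₕ)sₕ²/nₕ.
West: 17209²·(1 − 2000/17209)·384000/2000 = 5.0252483 × 10^10.
North: 16992²·(1 − 3706/16992)·1210000/3706 = 7.3708692 × 10^10.
Central: 12518²·(1 − 2493/12518)·74110/2493 = 3.7305586 × 10^9.
Sum = 1.2769173 × 10^11.
SE = √(1.2769173 × 10^11) = 357300.

357300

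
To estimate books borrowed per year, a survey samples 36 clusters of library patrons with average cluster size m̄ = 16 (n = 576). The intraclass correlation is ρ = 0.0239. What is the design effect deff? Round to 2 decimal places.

1.36

deff = 1 + (16 − 1)·0.0239 = 1 + 0.3585 = 1.3585.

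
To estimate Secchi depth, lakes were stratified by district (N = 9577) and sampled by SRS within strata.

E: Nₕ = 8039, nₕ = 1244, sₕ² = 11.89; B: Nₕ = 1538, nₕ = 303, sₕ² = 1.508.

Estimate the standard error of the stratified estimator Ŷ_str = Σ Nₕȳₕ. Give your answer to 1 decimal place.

729.1

Var(Ŷ_str) = Σₕ Nₕ²(1 − fₕ)sₕ²/nₕ.
E: 8039²·(1 − 1244/8039)·11.89/1244 = 522099.12.
B: 1538²·(1 − 303/1538)·1.508/303 = 9453.2688.
Sum = 531552.39.
SE = √(531552.39) = 729.1.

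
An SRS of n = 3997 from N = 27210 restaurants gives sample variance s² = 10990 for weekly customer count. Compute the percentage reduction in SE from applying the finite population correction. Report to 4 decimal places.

f = n/N = 3997/27210 = 0.14689452.
SE_no-fpc = √(s²/n) = 1.6581804; SE_fpc = √((1−f)s²/n) = 1.5315569.
Ratio = √(1−f) = 0.92363709. Reduction = 100·(1 − 0.92363709) = 7.6363%.

7.6363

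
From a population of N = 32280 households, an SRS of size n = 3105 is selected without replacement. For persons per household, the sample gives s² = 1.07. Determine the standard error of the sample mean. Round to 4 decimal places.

Under SRS without replacement, Var(ȳ) = (1 − f)·s²/n with f = n/N = 3105/32280 = 0.09618959.
Var(ȳ) = (1 − 0.09618959)·1.07/3105 = 0.90381041·3.4460548 × 10^-4 = 3.1145802 × 10^-4.
SE(ȳ) = √(3.1145802 × 10^-4) = 0.0176.

0.0176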